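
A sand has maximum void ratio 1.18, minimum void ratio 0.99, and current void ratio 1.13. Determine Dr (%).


Using Dr = (e_max - e) / (e_max - e_min) * 100
e_max - e = 1.18 - 1.13 = 0.05
e_max - e_min = 1.18 - 0.99 = 0.19
Dr = 0.05 / 0.19 * 100
Dr = 26.32 %


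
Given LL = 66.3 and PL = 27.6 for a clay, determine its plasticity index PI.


Using PI = LL - PL
PI = 66.3 - 27.6
PI = 38.7


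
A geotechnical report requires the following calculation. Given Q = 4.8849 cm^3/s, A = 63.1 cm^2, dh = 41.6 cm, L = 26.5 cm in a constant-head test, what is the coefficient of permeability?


Result: 0.049315 cm/s

Derivation:
Compute hydraulic gradient:
i = dh / L = 41.6 / 26.5 = 1.56981
Then apply Darcy's law:
k = Q / (A * i)
k = 4.8849 / (63.1 * 1.56981)
k = 4.8849 / 99.0551
k = 0.049315 cm/s


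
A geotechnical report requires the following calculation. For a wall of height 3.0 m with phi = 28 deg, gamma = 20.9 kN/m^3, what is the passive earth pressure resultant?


Compute passive earth pressure coefficient:
Kp = tan^2(45 + phi/2) = tan^2(59.0) = 2.769826
Compute passive force:
Pp = 0.5 * Kp * gamma * H^2
Pp = 0.5 * 2.769826 * 20.9 * 3.0^2
Pp = 260.5 kN/m


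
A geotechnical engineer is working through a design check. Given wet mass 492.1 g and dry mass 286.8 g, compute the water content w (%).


Using w = (m_wet - m_dry) / m_dry * 100
m_wet - m_dry = 492.1 - 286.8 = 205.3 g
w = 205.3 / 286.8 * 100
w = 71.58 %


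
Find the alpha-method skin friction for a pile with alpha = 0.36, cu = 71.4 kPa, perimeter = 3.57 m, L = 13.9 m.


Using Qs = alpha * cu * perimeter * L
Qs = 0.36 * 71.4 * 3.57 * 13.9
Qs = 1275.51 kN


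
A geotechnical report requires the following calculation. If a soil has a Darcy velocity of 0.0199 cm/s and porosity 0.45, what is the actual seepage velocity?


Using v_s = v_d / n
v_s = 0.0199 / 0.45
v_s = 0.04422 cm/s


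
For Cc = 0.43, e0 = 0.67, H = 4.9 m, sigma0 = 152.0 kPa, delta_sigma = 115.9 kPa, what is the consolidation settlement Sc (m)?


Result: 0.3105 m

Derivation:
Using Sc = Cc * H / (1 + e0) * log10((sigma0 + delta_sigma) / sigma0)
Stress ratio = (152.0 + 115.9) / 152.0 = 1.7625
log10(1.7625) = 0.246129
Cc * H / (1 + e0) = 0.43 * 4.9 / (1 + 0.67) = 1.26168
Sc = 1.26168 * 0.246129
Sc = 0.3105 m


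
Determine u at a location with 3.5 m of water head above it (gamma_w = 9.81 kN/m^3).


Using u = gamma_w * h_w
u = 9.81 * 3.5
u = 34.34 kPa


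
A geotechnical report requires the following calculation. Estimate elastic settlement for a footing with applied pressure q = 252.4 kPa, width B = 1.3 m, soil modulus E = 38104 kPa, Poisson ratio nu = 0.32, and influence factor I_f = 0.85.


Using Se = q * B * (1 - nu^2) * I_f / E
1 - nu^2 = 1 - 0.32^2 = 0.8976
Se = 252.4 * 1.3 * 0.8976 * 0.85 / 38104
Se = 0.006570 m
Convert to mm: Se = 0.006570 * 1000 = 6.57 mm


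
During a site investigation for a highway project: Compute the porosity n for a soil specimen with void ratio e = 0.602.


Using the relation n = e / (1 + e)
n = 0.602 / (1 + 0.602)
n = 0.602 / 1.602
n = 0.3758


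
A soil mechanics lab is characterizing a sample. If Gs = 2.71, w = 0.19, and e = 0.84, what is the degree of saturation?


Using S = Gs * w / e
S = 2.71 * 0.19 / 0.84
S = 0.613


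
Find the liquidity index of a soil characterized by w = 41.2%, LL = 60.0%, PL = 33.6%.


First compute the plasticity index:
PI = LL - PL = 60.0 - 33.6 = 26.4
Then compute the liquidity index:
LI = (w - PL) / PI
LI = (41.2 - 33.6) / 26.4
LI = 0.288


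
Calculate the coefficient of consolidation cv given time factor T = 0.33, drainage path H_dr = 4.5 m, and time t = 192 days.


Result: 0.0348 m^2/day

Derivation:
Using cv = T * H_dr^2 / t
H_dr^2 = 4.5^2 = 20.25
cv = 0.33 * 20.25 / 192
cv = 0.0348 m^2/day


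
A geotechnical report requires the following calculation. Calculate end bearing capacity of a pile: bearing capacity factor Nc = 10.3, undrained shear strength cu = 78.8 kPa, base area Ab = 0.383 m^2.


Result: 310.86 kN

Derivation:
Using Qb = Nc * cu * Ab
Qb = 10.3 * 78.8 * 0.383
Qb = 310.86 kN


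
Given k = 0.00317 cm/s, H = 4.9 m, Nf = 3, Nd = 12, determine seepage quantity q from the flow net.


Result: 3.883e-05 m^3/s per m

Derivation:
Convert k to m/s for unit consistency with H:
k = 0.00317 cm/s = 0.00317 / 100 m/s = 3.17e-05 m/s
Using q = k * H * Nf / Nd
Nf / Nd = 3 / 12 = 0.25
q = 3.17e-05 * 4.9 * 0.25
q = 3.883e-05 m^3/s per m


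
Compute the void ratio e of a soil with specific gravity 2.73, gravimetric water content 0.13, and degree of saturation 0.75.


Using the relation e = Gs * w / S
e = 2.73 * 0.13 / 0.75
e = 0.4732


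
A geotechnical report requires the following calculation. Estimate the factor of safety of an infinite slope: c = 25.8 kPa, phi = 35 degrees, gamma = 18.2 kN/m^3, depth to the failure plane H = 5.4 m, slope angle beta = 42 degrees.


Using Fs = c / (gamma*H*sin(beta)*cos(beta)) + tan(phi)/tan(beta)
Cohesion contribution = 25.8 / (18.2*5.4*sin(42)*cos(42))
Cohesion contribution = 0.527923
Friction contribution = tan(35)/tan(42) = 0.777659
Fs = 0.527923 + 0.777659
Fs = 1.306


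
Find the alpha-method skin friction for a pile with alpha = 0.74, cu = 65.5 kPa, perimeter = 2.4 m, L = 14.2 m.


Result: 1651.86 kN

Derivation:
Using Qs = alpha * cu * perimeter * L
Qs = 0.74 * 65.5 * 2.4 * 14.2
Qs = 1651.86 kN


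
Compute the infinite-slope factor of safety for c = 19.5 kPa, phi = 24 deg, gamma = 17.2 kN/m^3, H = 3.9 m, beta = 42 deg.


Using Fs = c / (gamma*H*sin(beta)*cos(beta)) + tan(phi)/tan(beta)
Cohesion contribution = 19.5 / (17.2*3.9*sin(42)*cos(42))
Cohesion contribution = 0.584598
Friction contribution = tan(24)/tan(42) = 0.494477
Fs = 0.584598 + 0.494477
Fs = 1.079


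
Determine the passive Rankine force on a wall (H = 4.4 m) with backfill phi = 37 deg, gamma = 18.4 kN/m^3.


Result: 716.51 kN/m

Derivation:
Compute passive earth pressure coefficient:
Kp = tan^2(45 + phi/2) = tan^2(63.5) = 4.022791
Compute passive force:
Pp = 0.5 * Kp * gamma * H^2
Pp = 0.5 * 4.022791 * 18.4 * 4.4^2
Pp = 716.51 kN/m


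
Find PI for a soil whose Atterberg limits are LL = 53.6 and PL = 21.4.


Result: 32.2

Derivation:
Using PI = LL - PL
PI = 53.6 - 21.4
PI = 32.2


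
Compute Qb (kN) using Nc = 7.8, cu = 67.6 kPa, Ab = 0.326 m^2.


Using Qb = Nc * cu * Ab
Qb = 7.8 * 67.6 * 0.326
Qb = 171.89 kN


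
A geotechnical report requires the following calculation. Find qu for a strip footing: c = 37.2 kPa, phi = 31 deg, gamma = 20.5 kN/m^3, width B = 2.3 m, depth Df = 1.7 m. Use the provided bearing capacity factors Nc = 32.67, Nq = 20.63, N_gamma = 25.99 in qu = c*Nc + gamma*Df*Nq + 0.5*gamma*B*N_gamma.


Result: 2546.99 kPa

Derivation:
Compute qu = c*Nc + gamma*Df*Nq + 0.5*gamma*B*N_gamma
Term 1: 37.2 * 32.67 = 1215.324
Term 2: 20.5 * 1.7 * 20.63 = 718.9555
Term 3: 0.5 * 20.5 * 2.3 * 25.99 = 612.71425
qu = 1215.324 + 718.9555 + 612.71425
qu = 2546.99 kPa


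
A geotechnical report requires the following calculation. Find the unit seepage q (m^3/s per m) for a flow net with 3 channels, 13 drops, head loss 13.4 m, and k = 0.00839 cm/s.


Result: 0.0002594 m^3/s per m

Derivation:
Convert k to m/s for unit consistency with H:
k = 0.00839 cm/s = 0.00839 / 100 m/s = 8.39e-05 m/s
Using q = k * H * Nf / Nd
Nf / Nd = 3 / 13 = 0.2308
q = 8.39e-05 * 13.4 * 0.2308
q = 0.0002594 m^3/s per m


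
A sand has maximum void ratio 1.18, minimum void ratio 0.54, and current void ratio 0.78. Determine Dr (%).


Using Dr = (e_max - e) / (e_max - e_min) * 100
e_max - e = 1.18 - 0.78 = 0.4
e_max - e_min = 1.18 - 0.54 = 0.64
Dr = 0.4 / 0.64 * 100
Dr = 62.5 %


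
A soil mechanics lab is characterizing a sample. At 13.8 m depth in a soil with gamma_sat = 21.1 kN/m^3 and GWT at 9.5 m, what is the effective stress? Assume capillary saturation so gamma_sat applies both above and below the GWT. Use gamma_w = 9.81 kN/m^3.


Result: 249.0 kPa

Derivation:
Total stress = gamma_sat * depth
sigma = 21.1 * 13.8 = 291.18 kPa
Pore water pressure u = gamma_w * (depth - d_wt)
u = 9.81 * (13.8 - 9.5) = 42.183 kPa
Effective stress = sigma - u
sigma' = 291.18 - 42.183 = 249.0 kPa


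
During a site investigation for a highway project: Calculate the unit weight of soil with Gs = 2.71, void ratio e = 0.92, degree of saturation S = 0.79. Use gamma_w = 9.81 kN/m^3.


Using gamma = gamma_w * (Gs + S*e) / (1 + e)
Numerator: Gs + S*e = 2.71 + 0.79*0.92 = 3.4368
Denominator: 1 + e = 1 + 0.92 = 1.92
gamma = 9.81 * 3.4368 / 1.92
gamma = 17.56 kN/m^3


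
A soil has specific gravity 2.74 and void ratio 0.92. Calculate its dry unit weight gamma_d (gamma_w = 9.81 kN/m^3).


Result: 14.0 kN/m^3

Derivation:
Using gamma_d = Gs * gamma_w / (1 + e)
gamma_d = 2.74 * 9.81 / (1 + 0.92)
gamma_d = 2.74 * 9.81 / 1.92
gamma_d = 14.0 kN/m^3


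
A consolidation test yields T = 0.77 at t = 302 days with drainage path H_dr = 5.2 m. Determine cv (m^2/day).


Result: 0.06894 m^2/day

Derivation:
Using cv = T * H_dr^2 / t
H_dr^2 = 5.2^2 = 27.04
cv = 0.77 * 27.04 / 302
cv = 0.06894 m^2/day


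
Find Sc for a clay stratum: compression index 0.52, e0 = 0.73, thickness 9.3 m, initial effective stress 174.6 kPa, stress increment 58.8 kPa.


Result: 0.3524 m

Derivation:
Using Sc = Cc * H / (1 + e0) * log10((sigma0 + delta_sigma) / sigma0)
Stress ratio = (174.6 + 58.8) / 174.6 = 1.33677
log10(1.33677) = 0.126057
Cc * H / (1 + e0) = 0.52 * 9.3 / (1 + 0.73) = 2.79538
Sc = 2.79538 * 0.126057
Sc = 0.3524 m


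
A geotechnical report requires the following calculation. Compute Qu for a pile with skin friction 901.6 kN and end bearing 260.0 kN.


Result: 1161.6 kN

Derivation:
Using Qu = Qf + Qb
Qu = 901.6 + 260.0
Qu = 1161.6 kN


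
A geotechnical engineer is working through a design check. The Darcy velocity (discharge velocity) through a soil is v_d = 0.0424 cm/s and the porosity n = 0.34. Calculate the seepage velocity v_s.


Result: 0.12471 cm/s

Derivation:
Using v_s = v_d / n
v_s = 0.0424 / 0.34
v_s = 0.12471 cm/s


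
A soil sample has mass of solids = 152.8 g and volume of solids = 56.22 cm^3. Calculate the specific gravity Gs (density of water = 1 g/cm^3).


Using Gs = m_s / (V_s * rho_w)
Since rho_w = 1 g/cm^3:
Gs = 152.8 / 56.22
Gs = 2.718


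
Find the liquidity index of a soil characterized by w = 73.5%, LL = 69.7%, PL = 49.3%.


First compute the plasticity index:
PI = LL - PL = 69.7 - 49.3 = 20.4
Then compute the liquidity index:
LI = (w - PL) / PI
LI = (73.5 - 49.3) / 20.4
LI = 1.186


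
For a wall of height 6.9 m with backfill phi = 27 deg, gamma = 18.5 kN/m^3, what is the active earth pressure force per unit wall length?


Result: 165.38 kN/m

Derivation:
Compute active earth pressure coefficient:
Ka = tan^2(45 - phi/2) = tan^2(31.5) = 0.375525
Compute active force:
Pa = 0.5 * Ka * gamma * H^2
Pa = 0.5 * 0.375525 * 18.5 * 6.9^2
Pa = 165.38 kN/m


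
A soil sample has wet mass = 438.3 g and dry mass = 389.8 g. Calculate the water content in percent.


Using w = (m_wet - m_dry) / m_dry * 100
m_wet - m_dry = 438.3 - 389.8 = 48.5 g
w = 48.5 / 389.8 * 100
w = 12.44 %


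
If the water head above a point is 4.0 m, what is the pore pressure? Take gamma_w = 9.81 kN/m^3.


Using u = gamma_w * h_w
u = 9.81 * 4.0
u = 39.24 kPa


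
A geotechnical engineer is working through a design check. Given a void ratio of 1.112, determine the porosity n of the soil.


Using the relation n = e / (1 + e)
n = 1.112 / (1 + 1.112)
n = 1.112 / 2.112
n = 0.5265


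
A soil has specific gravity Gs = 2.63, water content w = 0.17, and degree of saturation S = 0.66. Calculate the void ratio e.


Result: 0.6774

Derivation:
Using the relation e = Gs * w / S
e = 2.63 * 0.17 / 0.66
e = 0.6774


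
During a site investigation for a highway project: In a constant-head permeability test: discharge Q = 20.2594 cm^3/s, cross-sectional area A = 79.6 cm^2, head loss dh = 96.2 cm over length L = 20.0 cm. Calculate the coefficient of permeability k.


Compute hydraulic gradient:
i = dh / L = 96.2 / 20.0 = 4.81
Then apply Darcy's law:
k = Q / (A * i)
k = 20.2594 / (79.6 * 4.81)
k = 20.2594 / 382.876
k = 0.052914 cm/s


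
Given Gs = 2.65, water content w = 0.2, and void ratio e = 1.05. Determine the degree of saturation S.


Using S = Gs * w / e
S = 2.65 * 0.2 / 1.05
S = 0.5048


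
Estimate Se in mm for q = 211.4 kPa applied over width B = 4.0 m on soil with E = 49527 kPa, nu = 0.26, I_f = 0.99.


Using Se = q * B * (1 - nu^2) * I_f / E
1 - nu^2 = 1 - 0.26^2 = 0.9324
Se = 211.4 * 4.0 * 0.9324 * 0.99 / 49527
Se = 0.015760 m
Convert to mm: Se = 0.015760 * 1000 = 15.76 mm


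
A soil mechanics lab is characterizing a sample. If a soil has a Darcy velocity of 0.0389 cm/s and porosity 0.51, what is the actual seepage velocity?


Result: 0.07627 cm/s

Derivation:
Using v_s = v_d / n
v_s = 0.0389 / 0.51
v_s = 0.07627 cm/s


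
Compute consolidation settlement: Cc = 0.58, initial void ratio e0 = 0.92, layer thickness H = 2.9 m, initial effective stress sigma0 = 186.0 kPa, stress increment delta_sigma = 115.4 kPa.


Using Sc = Cc * H / (1 + e0) * log10((sigma0 + delta_sigma) / sigma0)
Stress ratio = (186.0 + 115.4) / 186.0 = 1.62043
log10(1.62043) = 0.20963
Cc * H / (1 + e0) = 0.58 * 2.9 / (1 + 0.92) = 0.876042
Sc = 0.876042 * 0.20963
Sc = 0.1836 m


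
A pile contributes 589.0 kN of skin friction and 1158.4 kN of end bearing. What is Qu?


Using Qu = Qf + Qb
Qu = 589.0 + 1158.4
Qu = 1747.4 kN


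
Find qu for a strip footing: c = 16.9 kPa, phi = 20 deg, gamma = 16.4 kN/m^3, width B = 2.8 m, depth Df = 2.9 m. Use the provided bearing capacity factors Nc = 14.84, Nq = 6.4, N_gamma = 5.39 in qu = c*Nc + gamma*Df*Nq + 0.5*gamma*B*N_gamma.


Compute qu = c*Nc + gamma*Df*Nq + 0.5*gamma*B*N_gamma
Term 1: 16.9 * 14.84 = 250.796
Term 2: 16.4 * 2.9 * 6.4 = 304.384
Term 3: 0.5 * 16.4 * 2.8 * 5.39 = 123.7544
qu = 250.796 + 304.384 + 123.7544
qu = 678.93 kPa


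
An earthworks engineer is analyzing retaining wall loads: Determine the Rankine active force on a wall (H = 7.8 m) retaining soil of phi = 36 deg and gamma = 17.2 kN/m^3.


Result: 135.84 kN/m

Derivation:
Compute active earth pressure coefficient:
Ka = tan^2(45 - phi/2) = tan^2(27.0) = 0.259616
Compute active force:
Pa = 0.5 * Ka * gamma * H^2
Pa = 0.5 * 0.259616 * 17.2 * 7.8^2
Pa = 135.84 kN/m


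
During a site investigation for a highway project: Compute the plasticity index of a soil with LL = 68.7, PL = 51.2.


Using PI = LL - PL
PI = 68.7 - 51.2
PI = 17.5


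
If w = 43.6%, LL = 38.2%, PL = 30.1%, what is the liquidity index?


First compute the plasticity index:
PI = LL - PL = 38.2 - 30.1 = 8.1
Then compute the liquidity index:
LI = (w - PL) / PI
LI = (43.6 - 30.1) / 8.1
LI = 1.667


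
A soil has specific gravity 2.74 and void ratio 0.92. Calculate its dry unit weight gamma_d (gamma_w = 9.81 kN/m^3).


Result: 14.0 kN/m^3

Derivation:
Using gamma_d = Gs * gamma_w / (1 + e)
gamma_d = 2.74 * 9.81 / (1 + 0.92)
gamma_d = 2.74 * 9.81 / 1.92
gamma_d = 14.0 kN/m^3


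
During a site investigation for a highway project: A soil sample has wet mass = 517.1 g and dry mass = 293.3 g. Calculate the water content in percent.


Using w = (m_wet - m_dry) / m_dry * 100
m_wet - m_dry = 517.1 - 293.3 = 223.8 g
w = 223.8 / 293.3 * 100
w = 76.3 %


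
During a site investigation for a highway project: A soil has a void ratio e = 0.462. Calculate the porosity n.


Using the relation n = e / (1 + e)
n = 0.462 / (1 + 0.462)
n = 0.462 / 1.462
n = 0.316


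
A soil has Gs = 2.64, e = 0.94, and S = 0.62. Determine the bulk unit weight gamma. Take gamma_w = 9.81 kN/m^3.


Using gamma = gamma_w * (Gs + S*e) / (1 + e)
Numerator: Gs + S*e = 2.64 + 0.62*0.94 = 3.2228
Denominator: 1 + e = 1 + 0.94 = 1.94
gamma = 9.81 * 3.2228 / 1.94
gamma = 16.297 kN/m^3


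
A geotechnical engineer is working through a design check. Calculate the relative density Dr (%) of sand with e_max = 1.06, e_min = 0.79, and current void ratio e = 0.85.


Using Dr = (e_max - e) / (e_max - e_min) * 100
e_max - e = 1.06 - 0.85 = 0.21
e_max - e_min = 1.06 - 0.79 = 0.27
Dr = 0.21 / 0.27 * 100
Dr = 77.78 %


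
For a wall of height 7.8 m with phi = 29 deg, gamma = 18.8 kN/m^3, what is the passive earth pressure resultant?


Compute passive earth pressure coefficient:
Kp = tan^2(45 + phi/2) = tan^2(59.5) = 2.88206
Compute passive force:
Pp = 0.5 * Kp * gamma * H^2
Pp = 0.5 * 2.88206 * 18.8 * 7.8^2
Pp = 1648.24 kN/m


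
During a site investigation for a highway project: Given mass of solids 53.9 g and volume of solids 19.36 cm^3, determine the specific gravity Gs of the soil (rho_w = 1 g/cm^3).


Result: 2.784

Derivation:
Using Gs = m_s / (V_s * rho_w)
Since rho_w = 1 g/cm^3:
Gs = 53.9 / 19.36
Gs = 2.784


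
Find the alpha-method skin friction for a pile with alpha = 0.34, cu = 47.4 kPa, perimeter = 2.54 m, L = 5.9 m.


Using Qs = alpha * cu * perimeter * L
Qs = 0.34 * 47.4 * 2.54 * 5.9
Qs = 241.51 kN


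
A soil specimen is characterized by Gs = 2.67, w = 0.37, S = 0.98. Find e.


Using the relation e = Gs * w / S
e = 2.67 * 0.37 / 0.98
e = 1.0081


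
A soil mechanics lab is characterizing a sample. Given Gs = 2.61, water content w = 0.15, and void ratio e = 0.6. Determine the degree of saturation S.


Result: 0.6525

Derivation:
Using S = Gs * w / e
S = 2.61 * 0.15 / 0.6
S = 0.6525


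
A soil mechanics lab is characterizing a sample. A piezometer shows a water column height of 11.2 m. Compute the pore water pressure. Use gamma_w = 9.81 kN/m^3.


Result: 109.87 kPa

Derivation:
Using u = gamma_w * h_w
u = 9.81 * 11.2
u = 109.87 kPa


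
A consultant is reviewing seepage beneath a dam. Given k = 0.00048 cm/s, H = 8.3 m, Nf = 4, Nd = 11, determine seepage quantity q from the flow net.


Convert k to m/s for unit consistency with H:
k = 0.00048 cm/s = 0.00048 / 100 m/s = 4.8e-06 m/s
Using q = k * H * Nf / Nd
Nf / Nd = 4 / 11 = 0.3636
q = 4.8e-06 * 8.3 * 0.3636
q = 1.449e-05 m^3/s per m


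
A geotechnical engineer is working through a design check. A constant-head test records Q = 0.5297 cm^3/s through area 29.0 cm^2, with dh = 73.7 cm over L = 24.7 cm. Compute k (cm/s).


Compute hydraulic gradient:
i = dh / L = 73.7 / 24.7 = 2.98381
Then apply Darcy's law:
k = Q / (A * i)
k = 0.5297 / (29.0 * 2.98381)
k = 0.5297 / 86.5304
k = 0.006122 cm/s


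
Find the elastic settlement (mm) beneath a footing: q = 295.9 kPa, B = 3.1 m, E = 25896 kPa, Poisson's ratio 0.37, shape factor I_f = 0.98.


Using Se = q * B * (1 - nu^2) * I_f / E
1 - nu^2 = 1 - 0.37^2 = 0.8631
Se = 295.9 * 3.1 * 0.8631 * 0.98 / 25896
Se = 0.029961 m
Convert to mm: Se = 0.029961 * 1000 = 29.961 mm


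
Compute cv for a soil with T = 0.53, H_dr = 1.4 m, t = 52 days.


Using cv = T * H_dr^2 / t
H_dr^2 = 1.4^2 = 1.96
cv = 0.53 * 1.96 / 52
cv = 0.01998 m^2/day


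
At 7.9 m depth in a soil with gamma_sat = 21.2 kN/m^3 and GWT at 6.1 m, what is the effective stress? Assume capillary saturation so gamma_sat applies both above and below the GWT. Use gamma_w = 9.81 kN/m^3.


Total stress = gamma_sat * depth
sigma = 21.2 * 7.9 = 167.48 kPa
Pore water pressure u = gamma_w * (depth - d_wt)
u = 9.81 * (7.9 - 6.1) = 17.658 kPa
Effective stress = sigma - u
sigma' = 167.48 - 17.658 = 149.82 kPa


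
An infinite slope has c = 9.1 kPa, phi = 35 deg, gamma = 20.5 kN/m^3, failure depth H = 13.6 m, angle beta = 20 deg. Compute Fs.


Result: 2.025

Derivation:
Using Fs = c / (gamma*H*sin(beta)*cos(beta)) + tan(phi)/tan(beta)
Cohesion contribution = 9.1 / (20.5*13.6*sin(20)*cos(20))
Cohesion contribution = 0.101557
Friction contribution = tan(35)/tan(20) = 1.9238
Fs = 0.101557 + 1.9238
Fs = 2.025


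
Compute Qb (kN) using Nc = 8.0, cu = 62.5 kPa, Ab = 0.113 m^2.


Result: 56.5 kN

Derivation:
Using Qb = Nc * cu * Ab
Qb = 8.0 * 62.5 * 0.113
Qb = 56.5 kN


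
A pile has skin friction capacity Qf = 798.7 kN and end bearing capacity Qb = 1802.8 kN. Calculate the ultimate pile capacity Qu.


Using Qu = Qf + Qb
Qu = 798.7 + 1802.8
Qu = 2601.5 kN


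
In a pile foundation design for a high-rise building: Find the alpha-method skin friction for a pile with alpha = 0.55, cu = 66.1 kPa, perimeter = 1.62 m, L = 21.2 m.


Result: 1248.58 kN

Derivation:
Using Qs = alpha * cu * perimeter * L
Qs = 0.55 * 66.1 * 1.62 * 21.2
Qs = 1248.58 kN


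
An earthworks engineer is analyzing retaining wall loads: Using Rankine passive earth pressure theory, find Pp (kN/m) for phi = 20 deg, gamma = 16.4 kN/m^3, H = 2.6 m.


Result: 113.06 kN/m

Derivation:
Compute passive earth pressure coefficient:
Kp = tan^2(45 + phi/2) = tan^2(55.0) = 2.039607
Compute passive force:
Pp = 0.5 * Kp * gamma * H^2
Pp = 0.5 * 2.039607 * 16.4 * 2.6^2
Pp = 113.06 kN/m


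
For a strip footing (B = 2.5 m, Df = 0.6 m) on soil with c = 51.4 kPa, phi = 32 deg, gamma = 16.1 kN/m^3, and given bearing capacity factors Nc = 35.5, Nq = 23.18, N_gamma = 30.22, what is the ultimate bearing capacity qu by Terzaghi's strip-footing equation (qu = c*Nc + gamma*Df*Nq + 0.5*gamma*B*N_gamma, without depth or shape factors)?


Result: 2656.8 kPa

Derivation:
Compute qu = c*Nc + gamma*Df*Nq + 0.5*gamma*B*N_gamma
Term 1: 51.4 * 35.5 = 1824.7
Term 2: 16.1 * 0.6 * 23.18 = 223.9188
Term 3: 0.5 * 16.1 * 2.5 * 30.22 = 608.1775
qu = 1824.7 + 223.9188 + 608.1775
qu = 2656.8 kPa


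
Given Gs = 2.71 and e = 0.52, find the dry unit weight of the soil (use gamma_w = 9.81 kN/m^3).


Result: 17.49 kN/m^3

Derivation:
Using gamma_d = Gs * gamma_w / (1 + e)
gamma_d = 2.71 * 9.81 / (1 + 0.52)
gamma_d = 2.71 * 9.81 / 1.52
gamma_d = 17.49 kN/m^3


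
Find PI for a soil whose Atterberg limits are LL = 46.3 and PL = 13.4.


Using PI = LL - PL
PI = 46.3 - 13.4
PI = 32.9


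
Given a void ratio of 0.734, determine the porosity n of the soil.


Using the relation n = e / (1 + e)
n = 0.734 / (1 + 0.734)
n = 0.734 / 1.734
n = 0.4233


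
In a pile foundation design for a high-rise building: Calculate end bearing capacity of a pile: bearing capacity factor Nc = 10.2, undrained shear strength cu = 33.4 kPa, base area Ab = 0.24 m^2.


Using Qb = Nc * cu * Ab
Qb = 10.2 * 33.4 * 0.24
Qb = 81.76 kN


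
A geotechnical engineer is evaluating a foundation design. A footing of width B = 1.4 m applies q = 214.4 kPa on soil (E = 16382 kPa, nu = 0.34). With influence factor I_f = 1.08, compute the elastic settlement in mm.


Using Se = q * B * (1 - nu^2) * I_f / E
1 - nu^2 = 1 - 0.34^2 = 0.8844
Se = 214.4 * 1.4 * 0.8844 * 1.08 / 16382
Se = 0.017501 m
Convert to mm: Se = 0.017501 * 1000 = 17.501 mm


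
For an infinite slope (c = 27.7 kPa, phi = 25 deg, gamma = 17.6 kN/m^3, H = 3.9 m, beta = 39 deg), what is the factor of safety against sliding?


Result: 1.401

Derivation:
Using Fs = c / (gamma*H*sin(beta)*cos(beta)) + tan(phi)/tan(beta)
Cohesion contribution = 27.7 / (17.6*3.9*sin(39)*cos(39))
Cohesion contribution = 0.825141
Friction contribution = tan(25)/tan(39) = 0.575842
Fs = 0.825141 + 0.575842
Fs = 1.401


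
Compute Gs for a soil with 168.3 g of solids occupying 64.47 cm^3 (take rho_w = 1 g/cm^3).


Using Gs = m_s / (V_s * rho_w)
Since rho_w = 1 g/cm^3:
Gs = 168.3 / 64.47
Gs = 2.611


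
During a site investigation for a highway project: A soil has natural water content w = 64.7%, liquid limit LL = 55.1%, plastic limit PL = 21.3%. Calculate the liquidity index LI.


First compute the plasticity index:
PI = LL - PL = 55.1 - 21.3 = 33.8
Then compute the liquidity index:
LI = (w - PL) / PI
LI = (64.7 - 21.3) / 33.8
LI = 1.284


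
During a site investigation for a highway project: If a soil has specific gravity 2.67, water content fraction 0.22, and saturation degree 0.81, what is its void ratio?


Result: 0.7252

Derivation:
Using the relation e = Gs * w / S
e = 2.67 * 0.22 / 0.81
e = 0.7252


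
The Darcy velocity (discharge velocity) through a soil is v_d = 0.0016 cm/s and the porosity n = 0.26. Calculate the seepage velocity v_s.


Result: 0.00615 cm/s

Derivation:
Using v_s = v_d / n
v_s = 0.0016 / 0.26
v_s = 0.00615 cm/s


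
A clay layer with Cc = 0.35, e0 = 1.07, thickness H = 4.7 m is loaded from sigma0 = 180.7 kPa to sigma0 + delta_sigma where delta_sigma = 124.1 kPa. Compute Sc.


Using Sc = Cc * H / (1 + e0) * log10((sigma0 + delta_sigma) / sigma0)
Stress ratio = (180.7 + 124.1) / 180.7 = 1.68677
log10(1.68677) = 0.227057
Cc * H / (1 + e0) = 0.35 * 4.7 / (1 + 1.07) = 0.794686
Sc = 0.794686 * 0.227057
Sc = 0.1804 m


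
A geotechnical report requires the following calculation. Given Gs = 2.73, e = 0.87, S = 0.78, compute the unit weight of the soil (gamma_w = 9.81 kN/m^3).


Using gamma = gamma_w * (Gs + S*e) / (1 + e)
Numerator: Gs + S*e = 2.73 + 0.78*0.87 = 3.4086
Denominator: 1 + e = 1 + 0.87 = 1.87
gamma = 9.81 * 3.4086 / 1.87
gamma = 17.881 kN/m^3


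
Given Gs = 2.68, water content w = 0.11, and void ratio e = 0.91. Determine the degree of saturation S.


Result: 0.324

Derivation:
Using S = Gs * w / e
S = 2.68 * 0.11 / 0.91
S = 0.324


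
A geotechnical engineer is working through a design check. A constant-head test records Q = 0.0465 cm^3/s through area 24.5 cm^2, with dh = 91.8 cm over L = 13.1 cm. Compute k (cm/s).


Result: 0.000271 cm/s

Derivation:
Compute hydraulic gradient:
i = dh / L = 91.8 / 13.1 = 7.00763
Then apply Darcy's law:
k = Q / (A * i)
k = 0.0465 / (24.5 * 7.00763)
k = 0.0465 / 171.687
k = 0.000271 cm/s


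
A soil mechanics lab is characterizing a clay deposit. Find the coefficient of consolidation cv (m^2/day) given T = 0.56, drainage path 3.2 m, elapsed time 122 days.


Using cv = T * H_dr^2 / t
H_dr^2 = 3.2^2 = 10.24
cv = 0.56 * 10.24 / 122
cv = 0.047 m^2/day


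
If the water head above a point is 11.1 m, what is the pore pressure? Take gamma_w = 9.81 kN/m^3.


Result: 108.89 kPa

Derivation:
Using u = gamma_w * h_w
u = 9.81 * 11.1
u = 108.89 kPa


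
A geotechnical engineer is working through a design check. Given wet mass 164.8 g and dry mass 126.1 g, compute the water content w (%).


Result: 30.69 %

Derivation:
Using w = (m_wet - m_dry) / m_dry * 100
m_wet - m_dry = 164.8 - 126.1 = 38.7 g
w = 38.7 / 126.1 * 100
w = 30.69 %


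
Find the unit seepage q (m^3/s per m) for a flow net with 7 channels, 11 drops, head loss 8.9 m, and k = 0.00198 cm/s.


Convert k to m/s for unit consistency with H:
k = 0.00198 cm/s = 0.00198 / 100 m/s = 1.98e-05 m/s
Using q = k * H * Nf / Nd
Nf / Nd = 7 / 11 = 0.6364
q = 1.98e-05 * 8.9 * 0.6364
q = 0.0001121 m^3/s per m


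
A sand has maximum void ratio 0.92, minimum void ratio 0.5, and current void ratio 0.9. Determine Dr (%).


Using Dr = (e_max - e) / (e_max - e_min) * 100
e_max - e = 0.92 - 0.9 = 0.02
e_max - e_min = 0.92 - 0.5 = 0.42
Dr = 0.02 / 0.42 * 100
Dr = 4.76 %


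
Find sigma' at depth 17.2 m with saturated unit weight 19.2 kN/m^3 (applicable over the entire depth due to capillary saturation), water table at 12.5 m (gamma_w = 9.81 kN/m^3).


Total stress = gamma_sat * depth
sigma = 19.2 * 17.2 = 330.24 kPa
Pore water pressure u = gamma_w * (depth - d_wt)
u = 9.81 * (17.2 - 12.5) = 46.107 kPa
Effective stress = sigma - u
sigma' = 330.24 - 46.107 = 284.13 kPa


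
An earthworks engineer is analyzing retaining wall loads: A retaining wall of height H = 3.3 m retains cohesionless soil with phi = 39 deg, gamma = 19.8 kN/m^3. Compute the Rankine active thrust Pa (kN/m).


Compute active earth pressure coefficient:
Ka = tan^2(45 - phi/2) = tan^2(25.5) = 0.227506
Compute active force:
Pa = 0.5 * Ka * gamma * H^2
Pa = 0.5 * 0.227506 * 19.8 * 3.3^2
Pa = 24.53 kN/m


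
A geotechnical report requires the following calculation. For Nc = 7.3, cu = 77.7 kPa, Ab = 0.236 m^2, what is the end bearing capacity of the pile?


Result: 133.86 kN

Derivation:
Using Qb = Nc * cu * Ab
Qb = 7.3 * 77.7 * 0.236
Qb = 133.86 kN


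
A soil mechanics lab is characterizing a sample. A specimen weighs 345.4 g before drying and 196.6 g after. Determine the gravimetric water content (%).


Result: 75.69 %

Derivation:
Using w = (m_wet - m_dry) / m_dry * 100
m_wet - m_dry = 345.4 - 196.6 = 148.8 g
w = 148.8 / 196.6 * 100
w = 75.69 %


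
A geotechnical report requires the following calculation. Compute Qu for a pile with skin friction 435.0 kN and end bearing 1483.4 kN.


Using Qu = Qf + Qb
Qu = 435.0 + 1483.4
Qu = 1918.4 kN


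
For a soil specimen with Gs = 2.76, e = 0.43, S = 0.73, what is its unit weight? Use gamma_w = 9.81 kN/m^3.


Result: 21.087 kN/m^3

Derivation:
Using gamma = gamma_w * (Gs + S*e) / (1 + e)
Numerator: Gs + S*e = 2.76 + 0.73*0.43 = 3.0739
Denominator: 1 + e = 1 + 0.43 = 1.43
gamma = 9.81 * 3.0739 / 1.43
gamma = 21.087 kN/m^3


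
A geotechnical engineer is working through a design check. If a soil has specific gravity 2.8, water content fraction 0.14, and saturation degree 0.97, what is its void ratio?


Using the relation e = Gs * w / S
e = 2.8 * 0.14 / 0.97
e = 0.4041


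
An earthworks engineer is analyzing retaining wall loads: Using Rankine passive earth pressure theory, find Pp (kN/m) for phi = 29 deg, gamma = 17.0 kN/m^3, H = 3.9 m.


Compute passive earth pressure coefficient:
Kp = tan^2(45 + phi/2) = tan^2(59.5) = 2.88206
Compute passive force:
Pp = 0.5 * Kp * gamma * H^2
Pp = 0.5 * 2.88206 * 17.0 * 3.9^2
Pp = 372.61 kN/m


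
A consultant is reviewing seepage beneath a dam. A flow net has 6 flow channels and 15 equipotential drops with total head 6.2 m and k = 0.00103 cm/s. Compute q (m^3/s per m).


Result: 2.554e-05 m^3/s per m

Derivation:
Convert k to m/s for unit consistency with H:
k = 0.00103 cm/s = 0.00103 / 100 m/s = 1.03e-05 m/s
Using q = k * H * Nf / Nd
Nf / Nd = 6 / 15 = 0.4
q = 1.03e-05 * 6.2 * 0.4
q = 2.554e-05 m^3/s per m


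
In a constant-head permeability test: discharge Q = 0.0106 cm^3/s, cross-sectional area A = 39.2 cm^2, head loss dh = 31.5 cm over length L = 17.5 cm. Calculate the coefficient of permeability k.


Compute hydraulic gradient:
i = dh / L = 31.5 / 17.5 = 1.8
Then apply Darcy's law:
k = Q / (A * i)
k = 0.0106 / (39.2 * 1.8)
k = 0.0106 / 70.56
k = 0.00015 cm/s


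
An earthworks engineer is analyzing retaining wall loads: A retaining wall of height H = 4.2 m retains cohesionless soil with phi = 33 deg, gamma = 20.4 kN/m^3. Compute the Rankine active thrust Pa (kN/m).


Compute active earth pressure coefficient:
Ka = tan^2(45 - phi/2) = tan^2(28.5) = 0.294801
Compute active force:
Pa = 0.5 * Ka * gamma * H^2
Pa = 0.5 * 0.294801 * 20.4 * 4.2^2
Pa = 53.04 kN/m


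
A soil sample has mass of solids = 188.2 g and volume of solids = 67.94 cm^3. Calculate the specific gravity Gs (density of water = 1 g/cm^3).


Using Gs = m_s / (V_s * rho_w)
Since rho_w = 1 g/cm^3:
Gs = 188.2 / 67.94
Gs = 2.77


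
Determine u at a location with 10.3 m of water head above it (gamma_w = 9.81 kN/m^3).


Using u = gamma_w * h_w
u = 9.81 * 10.3
u = 101.04 kPa


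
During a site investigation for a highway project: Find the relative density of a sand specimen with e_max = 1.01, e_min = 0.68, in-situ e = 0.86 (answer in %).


Using Dr = (e_max - e) / (e_max - e_min) * 100
e_max - e = 1.01 - 0.86 = 0.15
e_max - e_min = 1.01 - 0.68 = 0.33
Dr = 0.15 / 0.33 * 100
Dr = 45.45 %


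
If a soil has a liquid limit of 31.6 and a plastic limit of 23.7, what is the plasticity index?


Using PI = LL - PL
PI = 31.6 - 23.7
PI = 7.9


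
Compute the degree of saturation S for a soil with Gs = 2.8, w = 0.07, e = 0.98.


Using S = Gs * w / e
S = 2.8 * 0.07 / 0.98
S = 0.2


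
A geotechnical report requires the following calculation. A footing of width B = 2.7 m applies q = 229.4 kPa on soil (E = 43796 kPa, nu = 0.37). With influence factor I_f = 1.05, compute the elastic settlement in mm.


Using Se = q * B * (1 - nu^2) * I_f / E
1 - nu^2 = 1 - 0.37^2 = 0.8631
Se = 229.4 * 2.7 * 0.8631 * 1.05 / 43796
Se = 0.012817 m
Convert to mm: Se = 0.012817 * 1000 = 12.817 mm


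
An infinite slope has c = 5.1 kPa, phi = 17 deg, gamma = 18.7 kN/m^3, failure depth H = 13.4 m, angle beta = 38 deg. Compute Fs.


Using Fs = c / (gamma*H*sin(beta)*cos(beta)) + tan(phi)/tan(beta)
Cohesion contribution = 5.1 / (18.7*13.4*sin(38)*cos(38))
Cohesion contribution = 0.0419517
Friction contribution = tan(17)/tan(38) = 0.391317
Fs = 0.0419517 + 0.391317
Fs = 0.433


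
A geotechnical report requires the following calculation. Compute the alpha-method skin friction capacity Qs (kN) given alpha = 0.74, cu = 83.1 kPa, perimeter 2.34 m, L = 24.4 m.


Using Qs = alpha * cu * perimeter * L
Qs = 0.74 * 83.1 * 2.34 * 24.4
Qs = 3511.06 kN


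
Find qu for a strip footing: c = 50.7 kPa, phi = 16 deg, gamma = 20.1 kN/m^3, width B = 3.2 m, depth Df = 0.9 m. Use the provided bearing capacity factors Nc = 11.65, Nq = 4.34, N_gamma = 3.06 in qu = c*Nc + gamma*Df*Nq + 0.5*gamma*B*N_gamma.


Result: 767.58 kPa

Derivation:
Compute qu = c*Nc + gamma*Df*Nq + 0.5*gamma*B*N_gamma
Term 1: 50.7 * 11.65 = 590.655
Term 2: 20.1 * 0.9 * 4.34 = 78.5106
Term 3: 0.5 * 20.1 * 3.2 * 3.06 = 98.4096
qu = 590.655 + 78.5106 + 98.4096
qu = 767.58 kPa


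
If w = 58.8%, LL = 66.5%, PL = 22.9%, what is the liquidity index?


First compute the plasticity index:
PI = LL - PL = 66.5 - 22.9 = 43.6
Then compute the liquidity index:
LI = (w - PL) / PI
LI = (58.8 - 22.9) / 43.6
LI = 0.823


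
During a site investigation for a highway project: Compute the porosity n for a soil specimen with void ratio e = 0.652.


Using the relation n = e / (1 + e)
n = 0.652 / (1 + 0.652)
n = 0.652 / 1.652
n = 0.3947


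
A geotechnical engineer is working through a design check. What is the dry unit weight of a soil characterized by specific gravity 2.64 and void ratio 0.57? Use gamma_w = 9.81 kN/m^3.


Using gamma_d = Gs * gamma_w / (1 + e)
gamma_d = 2.64 * 9.81 / (1 + 0.57)
gamma_d = 2.64 * 9.81 / 1.57
gamma_d = 16.496 kN/m^3


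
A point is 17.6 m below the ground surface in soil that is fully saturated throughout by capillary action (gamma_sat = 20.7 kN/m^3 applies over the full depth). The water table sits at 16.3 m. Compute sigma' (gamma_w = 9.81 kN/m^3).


Result: 351.57 kPa

Derivation:
Total stress = gamma_sat * depth
sigma = 20.7 * 17.6 = 364.32 kPa
Pore water pressure u = gamma_w * (depth - d_wt)
u = 9.81 * (17.6 - 16.3) = 12.753 kPa
Effective stress = sigma - u
sigma' = 364.32 - 12.753 = 351.57 kPa


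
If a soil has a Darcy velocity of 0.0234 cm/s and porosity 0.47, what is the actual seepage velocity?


Using v_s = v_d / n
v_s = 0.0234 / 0.47
v_s = 0.04979 cm/s


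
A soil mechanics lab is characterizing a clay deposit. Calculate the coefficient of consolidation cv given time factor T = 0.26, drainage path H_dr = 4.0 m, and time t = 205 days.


Using cv = T * H_dr^2 / t
H_dr^2 = 4.0^2 = 16.0
cv = 0.26 * 16.0 / 205
cv = 0.02029 m^2/day


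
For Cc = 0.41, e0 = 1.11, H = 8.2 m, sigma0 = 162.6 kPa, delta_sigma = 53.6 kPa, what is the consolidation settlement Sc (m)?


Using Sc = Cc * H / (1 + e0) * log10((sigma0 + delta_sigma) / sigma0)
Stress ratio = (162.6 + 53.6) / 162.6 = 1.32964
log10(1.32964) = 0.123735
Cc * H / (1 + e0) = 0.41 * 8.2 / (1 + 1.11) = 1.59336
Sc = 1.59336 * 0.123735
Sc = 0.1972 m


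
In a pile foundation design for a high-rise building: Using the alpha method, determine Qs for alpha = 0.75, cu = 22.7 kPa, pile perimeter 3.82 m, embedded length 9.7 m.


Result: 630.84 kN

Derivation:
Using Qs = alpha * cu * perimeter * L
Qs = 0.75 * 22.7 * 3.82 * 9.7
Qs = 630.84 kN


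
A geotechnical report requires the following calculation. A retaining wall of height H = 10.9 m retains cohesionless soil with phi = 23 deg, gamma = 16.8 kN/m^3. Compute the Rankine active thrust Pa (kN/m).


Result: 437.22 kN/m

Derivation:
Compute active earth pressure coefficient:
Ka = tan^2(45 - phi/2) = tan^2(33.5) = 0.438092
Compute active force:
Pa = 0.5 * Ka * gamma * H^2
Pa = 0.5 * 0.438092 * 16.8 * 10.9^2
Pa = 437.22 kN/m


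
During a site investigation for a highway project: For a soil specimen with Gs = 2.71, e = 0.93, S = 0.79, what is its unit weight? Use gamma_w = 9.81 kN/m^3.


Using gamma = gamma_w * (Gs + S*e) / (1 + e)
Numerator: Gs + S*e = 2.71 + 0.79*0.93 = 3.4447
Denominator: 1 + e = 1 + 0.93 = 1.93
gamma = 9.81 * 3.4447 / 1.93
gamma = 17.509 kN/m^3


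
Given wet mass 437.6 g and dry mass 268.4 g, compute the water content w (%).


Using w = (m_wet - m_dry) / m_dry * 100
m_wet - m_dry = 437.6 - 268.4 = 169.2 g
w = 169.2 / 268.4 * 100
w = 63.04 %


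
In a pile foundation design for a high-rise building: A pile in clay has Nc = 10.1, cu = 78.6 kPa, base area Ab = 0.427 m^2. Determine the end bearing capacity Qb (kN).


Using Qb = Nc * cu * Ab
Qb = 10.1 * 78.6 * 0.427
Qb = 338.98 kN


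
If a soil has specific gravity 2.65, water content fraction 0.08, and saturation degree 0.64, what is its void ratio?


Result: 0.3312

Derivation:
Using the relation e = Gs * w / S
e = 2.65 * 0.08 / 0.64
e = 0.3312


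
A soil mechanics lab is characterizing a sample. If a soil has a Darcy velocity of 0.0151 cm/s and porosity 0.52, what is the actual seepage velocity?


Using v_s = v_d / n
v_s = 0.0151 / 0.52
v_s = 0.02904 cm/s


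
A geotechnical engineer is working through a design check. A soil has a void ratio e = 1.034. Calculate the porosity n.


Using the relation n = e / (1 + e)
n = 1.034 / (1 + 1.034)
n = 1.034 / 2.034
n = 0.5084


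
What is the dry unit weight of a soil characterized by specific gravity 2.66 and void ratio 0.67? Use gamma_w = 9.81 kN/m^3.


Using gamma_d = Gs * gamma_w / (1 + e)
gamma_d = 2.66 * 9.81 / (1 + 0.67)
gamma_d = 2.66 * 9.81 / 1.67
gamma_d = 15.626 kN/m^3


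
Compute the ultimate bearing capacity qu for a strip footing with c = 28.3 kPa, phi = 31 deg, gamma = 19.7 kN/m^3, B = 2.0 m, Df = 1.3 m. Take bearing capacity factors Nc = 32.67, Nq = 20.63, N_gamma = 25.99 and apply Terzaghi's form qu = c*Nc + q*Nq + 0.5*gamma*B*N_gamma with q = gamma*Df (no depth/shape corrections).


Compute qu = c*Nc + gamma*Df*Nq + 0.5*gamma*B*N_gamma
Term 1: 28.3 * 32.67 = 924.561
Term 2: 19.7 * 1.3 * 20.63 = 528.3343
Term 3: 0.5 * 19.7 * 2.0 * 25.99 = 512.003
qu = 924.561 + 528.3343 + 512.003
qu = 1964.9 kPa


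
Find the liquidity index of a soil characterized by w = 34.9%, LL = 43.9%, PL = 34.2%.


First compute the plasticity index:
PI = LL - PL = 43.9 - 34.2 = 9.7
Then compute the liquidity index:
LI = (w - PL) / PI
LI = (34.9 - 34.2) / 9.7
LI = 0.072


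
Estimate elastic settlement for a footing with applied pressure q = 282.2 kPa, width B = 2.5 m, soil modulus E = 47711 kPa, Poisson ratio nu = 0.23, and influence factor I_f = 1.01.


Result: 14.145 mm

Derivation:
Using Se = q * B * (1 - nu^2) * I_f / E
1 - nu^2 = 1 - 0.23^2 = 0.9471
Se = 282.2 * 2.5 * 0.9471 * 1.01 / 47711
Se = 0.014145 m
Convert to mm: Se = 0.014145 * 1000 = 14.145 mm


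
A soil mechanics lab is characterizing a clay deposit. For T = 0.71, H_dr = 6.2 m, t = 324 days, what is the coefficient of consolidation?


Result: 0.08424 m^2/day

Derivation:
Using cv = T * H_dr^2 / t
H_dr^2 = 6.2^2 = 38.44
cv = 0.71 * 38.44 / 324
cv = 0.08424 m^2/day


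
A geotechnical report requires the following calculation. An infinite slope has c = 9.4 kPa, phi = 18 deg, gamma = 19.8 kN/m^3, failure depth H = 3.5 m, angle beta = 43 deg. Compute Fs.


Result: 0.62

Derivation:
Using Fs = c / (gamma*H*sin(beta)*cos(beta)) + tan(phi)/tan(beta)
Cohesion contribution = 9.4 / (19.8*3.5*sin(43)*cos(43))
Cohesion contribution = 0.271947
Friction contribution = tan(18)/tan(43) = 0.348434
Fs = 0.271947 + 0.348434
Fs = 0.62


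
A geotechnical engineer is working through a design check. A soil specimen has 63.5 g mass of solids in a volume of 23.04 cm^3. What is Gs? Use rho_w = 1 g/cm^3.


Result: 2.756

Derivation:
Using Gs = m_s / (V_s * rho_w)
Since rho_w = 1 g/cm^3:
Gs = 63.5 / 23.04
Gs = 2.756
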